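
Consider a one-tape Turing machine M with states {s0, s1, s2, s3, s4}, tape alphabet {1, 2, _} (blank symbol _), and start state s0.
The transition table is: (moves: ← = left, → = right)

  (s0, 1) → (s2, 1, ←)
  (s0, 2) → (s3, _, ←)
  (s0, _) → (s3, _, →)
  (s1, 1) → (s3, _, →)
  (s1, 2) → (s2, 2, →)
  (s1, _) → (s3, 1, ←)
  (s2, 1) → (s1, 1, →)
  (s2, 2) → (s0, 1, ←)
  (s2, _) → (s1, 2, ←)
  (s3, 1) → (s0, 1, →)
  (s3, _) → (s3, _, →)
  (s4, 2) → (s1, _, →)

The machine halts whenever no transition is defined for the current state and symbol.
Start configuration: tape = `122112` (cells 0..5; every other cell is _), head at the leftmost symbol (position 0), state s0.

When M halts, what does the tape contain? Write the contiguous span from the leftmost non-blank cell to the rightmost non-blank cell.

s0 | ___[1]22112   read 1 → write 1, move ←, go to s2
s2 | __[_]122112   read _ → write 2, move ←, go to s1
s1 | _[_]2122112   read _ → write 1, move ←, go to s3
s3 | [_]12122112   read _ → write _, move →, go to s3
s3 | _[1]2122112   read 1 → write 1, move →, go to s0
s0 | _1[2]122112   read 2 → write _, move ←, go to s3
s3 | _[1]_122112   read 1 → write 1, move →, go to s0
s0 | _1[_]122112   read _ → write _, move →, go to s3
s3 | _1_[1]22112   read 1 → write 1, move →, go to s0
s0 | _1_1[2]2112   read 2 → write _, move ←, go to s3
s3 | _1_[1]_2112   read 1 → write 1, move →, go to s0
s0 | _1_1[_]2112   read _ → write _, move →, go to s3
s3 | _1_1_[2]112
The non-blank tape span at halt is 1_1_2112.

1_1_2112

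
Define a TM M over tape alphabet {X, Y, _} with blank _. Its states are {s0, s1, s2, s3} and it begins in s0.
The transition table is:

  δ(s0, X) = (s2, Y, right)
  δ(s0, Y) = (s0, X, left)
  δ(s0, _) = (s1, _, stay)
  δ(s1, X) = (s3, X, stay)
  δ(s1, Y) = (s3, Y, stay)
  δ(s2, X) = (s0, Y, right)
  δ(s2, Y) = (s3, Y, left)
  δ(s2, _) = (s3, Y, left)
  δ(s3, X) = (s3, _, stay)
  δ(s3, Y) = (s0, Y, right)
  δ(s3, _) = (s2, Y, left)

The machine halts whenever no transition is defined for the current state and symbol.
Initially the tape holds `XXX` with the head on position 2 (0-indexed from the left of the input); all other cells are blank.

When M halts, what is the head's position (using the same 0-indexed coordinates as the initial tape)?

state=s0 head=2 tape=_XX[X]___   (s0,X)→(s2,Y,right)
state=s2 head=3 tape=_XXY[_]__   (s2,_)→(s3,Y,left)
state=s3 head=2 tape=_XX[Y]Y__   (s3,Y)→(s0,Y,right)
state=s0 head=3 tape=_XXY[Y]__   (s0,Y)→(s0,X,left)
state=s0 head=2 tape=_XX[Y]X__   (s0,Y)→(s0,X,left)
state=s0 head=1 tape=_X[X]XX__   (s0,X)→(s2,Y,right)
state=s2 head=2 tape=_XY[X]X__   (s2,X)→(s0,Y,right)
state=s0 head=3 tape=_XYY[X]__   (s0,X)→(s2,Y,right)
state=s2 head=4 tape=_XYYY[_]_   (s2,_)→(s3,Y,left)
state=s3 head=3 tape=_XYY[Y]Y_   (s3,Y)→(s0,Y,right)
state=s0 head=4 tape=_XYYY[Y]_   (s0,Y)→(s0,X,left)
state=s0 head=3 tape=_XYY[Y]X_   (s0,Y)→(s0,X,left)
state=s0 head=2 tape=_XY[Y]XX_   (s0,Y)→(s0,X,left)
state=s0 head=1 tape=_X[Y]XXX_   (s0,Y)→(s0,X,left)
state=s0 head=0 tape=_[X]XXXX_   (s0,X)→(s2,Y,right)
state=s2 head=1 tape=_Y[X]XXX_   (s2,X)→(s0,Y,right)
state=s0 head=2 tape=_YY[X]XX_   (s0,X)→(s2,Y,right)
state=s2 head=3 tape=_YYY[X]X_   (s2,X)→(s0,Y,right)
state=s0 head=4 tape=_YYYY[X]_   (s0,X)→(s2,Y,right)
state=s2 head=5 tape=_YYYYY[_]   (s2,_)→(s3,Y,left)
state=s3 head=4 tape=_YYYY[Y]Y   (s3,Y)→(s0,Y,right)
state=s0 head=5 tape=_YYYYY[Y]   (s0,Y)→(s0,X,left)
state=s0 head=4 tape=_YYYY[Y]X   (s0,Y)→(s0,X,left)
state=s0 head=3 tape=_YYY[Y]XX   (s0,Y)→(s0,X,left)
state=s0 head=2 tape=_YY[Y]XXX   (s0,Y)→(s0,X,left)
state=s0 head=1 tape=_Y[Y]XXXX   (s0,Y)→(s0,X,left)
state=s0 head=0 tape=_[Y]XXXXX   (s0,Y)→(s0,X,left)
state=s0 head=-1 tape=[_]XXXXXX   (s0,_)→(s1,_,stay)
state=s1 head=-1 tape=[_]XXXXXX
At halt the head is at cell -1.

-1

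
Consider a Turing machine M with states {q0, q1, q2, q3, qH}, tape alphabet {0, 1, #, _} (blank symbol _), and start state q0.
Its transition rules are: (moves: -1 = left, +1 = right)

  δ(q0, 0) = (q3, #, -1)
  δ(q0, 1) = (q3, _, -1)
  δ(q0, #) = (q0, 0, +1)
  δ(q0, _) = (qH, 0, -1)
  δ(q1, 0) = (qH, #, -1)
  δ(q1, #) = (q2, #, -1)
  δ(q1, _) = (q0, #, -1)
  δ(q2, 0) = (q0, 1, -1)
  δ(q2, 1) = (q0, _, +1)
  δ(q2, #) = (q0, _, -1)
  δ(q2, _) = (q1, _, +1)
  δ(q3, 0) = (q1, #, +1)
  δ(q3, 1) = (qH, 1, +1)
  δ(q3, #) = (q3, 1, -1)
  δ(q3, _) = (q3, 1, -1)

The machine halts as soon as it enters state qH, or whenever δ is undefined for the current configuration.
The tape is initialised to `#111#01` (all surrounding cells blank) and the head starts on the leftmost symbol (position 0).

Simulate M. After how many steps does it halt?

q0 | __[#]111#01   read # → write 0, move +1, go to q0
q0 | __0[1]11#01   read 1 → write _, move -1, go to q3
q3 | __[0]_11#01   read 0 → write #, move +1, go to q1
q1 | __#[_]11#01   read _ → write #, move -1, go to q0
q0 | __[#]#11#01   read # → write 0, move +1, go to q0
q0 | __0[#]11#01   read # → write 0, move +1, go to q0
q0 | __00[1]1#01   read 1 → write _, move -1, go to q3
q3 | __0[0]_1#01   read 0 → write #, move +1, go to q1
q1 | __0#[_]1#01   read _ → write #, move -1, go to q0
q0 | __0[#]#1#01   read # → write 0, move +1, go to q0
q0 | __00[#]1#01   read # → write 0, move +1, go to q0
q0 | __000[1]#01   read 1 → write _, move -1, go to q3
q3 | __00[0]_#01   read 0 → write #, move +1, go to q1
q1 | __00#[_]#01   read _ → write #, move -1, go to q0
q0 | __00[#]##01   read # → write 0, move +1, go to q0
q0 | __000[#]#01   read # → write 0, move +1, go to q0
q0 | __0000[#]01   read # → write 0, move +1, go to q0
q0 | __00000[0]1   read 0 → write #, move -1, go to q3
q3 | __0000[0]#1   read 0 → write #, move +1, go to q1
q1 | __0000#[#]1   read # → write #, move -1, go to q2
q2 | __0000[#]#1   read # → write _, move -1, go to q0
q0 | __000[0]_#1   read 0 → write #, move -1, go to q3
q3 | __00[0]#_#1   read 0 → write #, move +1, go to q1
q1 | __00#[#]_#1   read # → write #, move -1, go to q2
q2 | __00[#]#_#1   read # → write _, move -1, go to q0
q0 | __0[0]_#_#1   read 0 → write #, move -1, go to q3
q3 | __[0]#_#_#1   read 0 → write #, move +1, go to q1
q1 | __#[#]_#_#1   read # → write #, move -1, go to q2
q2 | __[#]#_#_#1   read # → write _, move -1, go to q0
q0 | _[_]_#_#_#1   read _ → write 0, move -1, go to qH
qH | [_]0_#_#_#1
M halts after 30 transitions.

30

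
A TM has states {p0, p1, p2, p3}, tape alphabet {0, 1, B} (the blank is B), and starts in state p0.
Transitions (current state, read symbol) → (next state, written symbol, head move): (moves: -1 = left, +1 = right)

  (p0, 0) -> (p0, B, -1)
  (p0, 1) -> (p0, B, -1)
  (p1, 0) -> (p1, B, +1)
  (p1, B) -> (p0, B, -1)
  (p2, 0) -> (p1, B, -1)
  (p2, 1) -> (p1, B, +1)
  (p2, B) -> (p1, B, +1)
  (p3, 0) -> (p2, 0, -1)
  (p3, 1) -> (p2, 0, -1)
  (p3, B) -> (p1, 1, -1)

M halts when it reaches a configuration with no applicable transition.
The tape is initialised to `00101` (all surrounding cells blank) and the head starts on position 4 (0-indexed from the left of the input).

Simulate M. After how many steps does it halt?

state=p0 head=4 tape=B0010[1]   (p0,1)→(p0,B,-1)
state=p0 head=3 tape=B001[0]B   (p0,0)→(p0,B,-1)
state=p0 head=2 tape=B00[1]BB   (p0,1)→(p0,B,-1)
state=p0 head=1 tape=B0[0]BBB   (p0,0)→(p0,B,-1)
state=p0 head=0 tape=B[0]BBBB   (p0,0)→(p0,B,-1)
state=p0 head=-1 tape=[B]BBBBB
M halts after 5 transitions.

5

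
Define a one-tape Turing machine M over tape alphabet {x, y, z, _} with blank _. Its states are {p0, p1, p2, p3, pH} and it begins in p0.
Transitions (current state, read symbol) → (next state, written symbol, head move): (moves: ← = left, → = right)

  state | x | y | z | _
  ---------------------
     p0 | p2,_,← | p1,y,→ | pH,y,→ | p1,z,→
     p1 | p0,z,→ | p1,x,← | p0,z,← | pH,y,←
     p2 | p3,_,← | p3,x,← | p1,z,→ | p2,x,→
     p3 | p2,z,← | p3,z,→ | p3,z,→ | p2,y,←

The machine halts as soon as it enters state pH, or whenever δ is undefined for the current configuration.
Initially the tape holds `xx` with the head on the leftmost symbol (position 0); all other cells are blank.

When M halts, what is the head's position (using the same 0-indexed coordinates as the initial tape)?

p0 | ____[x]x   read x → write _, move ←, go to p2
p2 | ___[_]_x   read _ → write x, move →, go to p2
p2 | ___x[_]x   read _ → write x, move →, go to p2
p2 | ___xx[x]   read x → write _, move ←, go to p3
p3 | ___x[x]_   read x → write z, move ←, go to p2
p2 | ___[x]z_   read x → write _, move ←, go to p3
p3 | __[_]_z_   read _ → write y, move ←, go to p2
p2 | _[_]y_z_   read _ → write x, move →, go to p2
p2 | _x[y]_z_   read y → write x, move ←, go to p3
p3 | _[x]x_z_   read x → write z, move ←, go to p2
p2 | [_]zx_z_   read _ → write x, move →, go to p2
p2 | x[z]x_z_   read z → write z, move →, go to p1
p1 | xz[x]_z_   read x → write z, move →, go to p0
p0 | xzz[_]z_   read _ → write z, move →, go to p1
p1 | xzzz[z]_   read z → write z, move ←, go to p0
p0 | xzz[z]z_   read z → write y, move →, go to pH
pH | xzzy[z]_
At halt the head is at cell 0.

0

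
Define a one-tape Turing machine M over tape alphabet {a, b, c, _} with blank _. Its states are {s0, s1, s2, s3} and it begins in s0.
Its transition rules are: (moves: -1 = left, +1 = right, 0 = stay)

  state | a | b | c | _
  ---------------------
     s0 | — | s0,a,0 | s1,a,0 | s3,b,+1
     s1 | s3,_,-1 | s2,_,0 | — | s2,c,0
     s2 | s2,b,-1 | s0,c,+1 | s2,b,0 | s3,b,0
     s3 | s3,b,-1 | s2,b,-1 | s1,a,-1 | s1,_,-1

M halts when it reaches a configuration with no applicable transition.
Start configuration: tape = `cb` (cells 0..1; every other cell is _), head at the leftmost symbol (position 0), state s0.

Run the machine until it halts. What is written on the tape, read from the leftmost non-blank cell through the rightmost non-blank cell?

s0 | __[c]b   read c → write a, move 0, go to s1
s1 | __[a]b   read a → write _, move -1, go to s3
s3 | _[_]_b   read _ → write _, move -1, go to s1
s1 | [_]__b   read _ → write c, move 0, go to s2
s2 | [c]__b   read c → write b, move 0, go to s2
s2 | [b]__b   read b → write c, move +1, go to s0
s0 | c[_]_b   read _ → write b, move +1, go to s3
s3 | cb[_]b   read _ → write _, move -1, go to s1
s1 | c[b]_b   read b → write _, move 0, go to s2
s2 | c[_]_b   read _ → write b, move 0, go to s3
s3 | c[b]_b   read b → write b, move -1, go to s2
s2 | [c]b_b   read c → write b, move 0, go to s2
s2 | [b]b_b   read b → write c, move +1, go to s0
s0 | c[b]_b   read b → write a, move 0, go to s0
s0 | c[a]_b
The non-blank tape span at halt is ca_b.

ca_b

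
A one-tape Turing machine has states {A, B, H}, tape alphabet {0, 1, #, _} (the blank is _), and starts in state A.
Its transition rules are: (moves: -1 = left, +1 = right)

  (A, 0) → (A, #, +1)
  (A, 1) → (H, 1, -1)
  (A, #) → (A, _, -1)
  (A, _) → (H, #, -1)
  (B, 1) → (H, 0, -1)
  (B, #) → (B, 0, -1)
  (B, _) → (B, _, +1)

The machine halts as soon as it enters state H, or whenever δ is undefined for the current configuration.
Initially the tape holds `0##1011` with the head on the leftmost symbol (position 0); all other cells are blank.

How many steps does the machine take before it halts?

4

A | __[0]##1011   read 0 → write #, move +1, go to A
A | __#[#]#1011   read # → write _, move -1, go to A
A | __[#]_#1011   read # → write _, move -1, go to A
A | _[_]__#1011   read _ → write #, move -1, go to H
H | [_]#__#1011
M halts after 4 transitions.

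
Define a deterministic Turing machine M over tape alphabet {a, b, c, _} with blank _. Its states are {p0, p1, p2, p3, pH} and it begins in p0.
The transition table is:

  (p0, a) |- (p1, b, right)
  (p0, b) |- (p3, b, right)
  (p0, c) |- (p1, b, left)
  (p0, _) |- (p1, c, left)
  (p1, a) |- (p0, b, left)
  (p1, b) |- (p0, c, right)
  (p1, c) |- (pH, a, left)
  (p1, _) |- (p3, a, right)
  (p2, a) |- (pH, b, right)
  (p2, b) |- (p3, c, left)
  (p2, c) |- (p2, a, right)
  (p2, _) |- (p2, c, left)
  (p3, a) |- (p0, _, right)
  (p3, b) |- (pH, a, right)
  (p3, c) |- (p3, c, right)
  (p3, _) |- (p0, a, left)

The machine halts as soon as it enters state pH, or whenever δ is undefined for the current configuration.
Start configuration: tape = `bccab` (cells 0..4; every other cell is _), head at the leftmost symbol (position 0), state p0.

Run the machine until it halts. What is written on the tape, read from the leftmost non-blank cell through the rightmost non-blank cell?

bcc_baba

state=p0 head=0 tape=[b]ccab___   (p0,b)→(p3,b,right)
state=p3 head=1 tape=b[c]cab___   (p3,c)→(p3,c,right)
state=p3 head=2 tape=bc[c]ab___   (p3,c)→(p3,c,right)
state=p3 head=3 tape=bcc[a]b___   (p3,a)→(p0,_,right)
state=p0 head=4 tape=bcc_[b]___   (p0,b)→(p3,b,right)
state=p3 head=5 tape=bcc_b[_]__   (p3,_)→(p0,a,left)
state=p0 head=4 tape=bcc_[b]a__   (p0,b)→(p3,b,right)
state=p3 head=5 tape=bcc_b[a]__   (p3,a)→(p0,_,right)
state=p0 head=6 tape=bcc_b_[_]_   (p0,_)→(p1,c,left)
state=p1 head=5 tape=bcc_b[_]c_   (p1,_)→(p3,a,right)
state=p3 head=6 tape=bcc_ba[c]_   (p3,c)→(p3,c,right)
state=p3 head=7 tape=bcc_bac[_]   (p3,_)→(p0,a,left)
state=p0 head=6 tape=bcc_ba[c]a   (p0,c)→(p1,b,left)
state=p1 head=5 tape=bcc_b[a]ba   (p1,a)→(p0,b,left)
state=p0 head=4 tape=bcc_[b]bba   (p0,b)→(p3,b,right)
state=p3 head=5 tape=bcc_b[b]ba   (p3,b)→(pH,a,right)
state=pH head=6 tape=bcc_ba[b]a
The non-blank tape span at halt is bcc_baba.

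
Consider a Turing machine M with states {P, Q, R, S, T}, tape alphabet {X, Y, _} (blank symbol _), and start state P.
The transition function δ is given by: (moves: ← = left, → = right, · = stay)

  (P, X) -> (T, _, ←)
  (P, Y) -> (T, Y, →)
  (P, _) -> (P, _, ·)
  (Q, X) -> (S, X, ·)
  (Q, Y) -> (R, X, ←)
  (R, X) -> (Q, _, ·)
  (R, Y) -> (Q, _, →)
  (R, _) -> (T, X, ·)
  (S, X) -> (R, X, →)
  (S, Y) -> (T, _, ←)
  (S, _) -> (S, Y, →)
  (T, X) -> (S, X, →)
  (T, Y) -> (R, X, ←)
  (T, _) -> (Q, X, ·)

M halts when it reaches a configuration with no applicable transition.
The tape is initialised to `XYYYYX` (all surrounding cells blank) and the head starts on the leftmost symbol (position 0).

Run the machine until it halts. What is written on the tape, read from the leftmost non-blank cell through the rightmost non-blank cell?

X_X_YYX

state=P head=0 tape=_[X]YYYYX   (P,X)→(T,_,←)
state=T head=-1 tape=[_]_YYYYX   (T,_)→(Q,X,·)
state=Q head=-1 tape=[X]_YYYYX   (Q,X)→(S,X,·)
state=S head=-1 tape=[X]_YYYYX   (S,X)→(R,X,→)
state=R head=0 tape=X[_]YYYYX   (R,_)→(T,X,·)
state=T head=0 tape=X[X]YYYYX   (T,X)→(S,X,→)
state=S head=1 tape=XX[Y]YYYX   (S,Y)→(T,_,←)
state=T head=0 tape=X[X]_YYYX   (T,X)→(S,X,→)
state=S head=1 tape=XX[_]YYYX   (S,_)→(S,Y,→)
state=S head=2 tape=XXY[Y]YYX   (S,Y)→(T,_,←)
state=T head=1 tape=XX[Y]_YYX   (T,Y)→(R,X,←)
state=R head=0 tape=X[X]X_YYX   (R,X)→(Q,_,·)
state=Q head=0 tape=X[_]X_YYX
The non-blank tape span at halt is X_X_YYX.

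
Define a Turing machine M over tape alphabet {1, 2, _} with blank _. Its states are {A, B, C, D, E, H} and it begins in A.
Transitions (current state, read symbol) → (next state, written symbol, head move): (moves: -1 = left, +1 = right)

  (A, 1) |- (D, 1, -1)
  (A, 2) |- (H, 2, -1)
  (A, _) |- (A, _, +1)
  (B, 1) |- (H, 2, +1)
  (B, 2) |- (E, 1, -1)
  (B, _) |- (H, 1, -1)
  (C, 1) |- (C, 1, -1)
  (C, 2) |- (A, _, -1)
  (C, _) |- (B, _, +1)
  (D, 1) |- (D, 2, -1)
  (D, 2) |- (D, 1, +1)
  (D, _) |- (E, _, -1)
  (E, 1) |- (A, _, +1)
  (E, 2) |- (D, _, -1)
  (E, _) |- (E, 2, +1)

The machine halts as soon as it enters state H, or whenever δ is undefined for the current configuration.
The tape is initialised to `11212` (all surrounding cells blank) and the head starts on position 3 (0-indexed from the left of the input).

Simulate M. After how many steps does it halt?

state=A head=3 tape=__112[1]2   (A,1)→(D,1,-1)
state=D head=2 tape=__11[2]12   (D,2)→(D,1,+1)
state=D head=3 tape=__111[1]2   (D,1)→(D,2,-1)
state=D head=2 tape=__11[1]22   (D,1)→(D,2,-1)
state=D head=1 tape=__1[1]222   (D,1)→(D,2,-1)
state=D head=0 tape=__[1]2222   (D,1)→(D,2,-1)
state=D head=-1 tape=_[_]22222   (D,_)→(E,_,-1)
state=E head=-2 tape=[_]_22222   (E,_)→(E,2,+1)
state=E head=-1 tape=2[_]22222   (E,_)→(E,2,+1)
state=E head=0 tape=22[2]2222   (E,2)→(D,_,-1)
state=D head=-1 tape=2[2]_2222   (D,2)→(D,1,+1)
state=D head=0 tape=21[_]2222   (D,_)→(E,_,-1)
state=E head=-1 tape=2[1]_2222   (E,1)→(A,_,+1)
state=A head=0 tape=2_[_]2222   (A,_)→(A,_,+1)
state=A head=1 tape=2__[2]222   (A,2)→(H,2,-1)
state=H head=0 tape=2_[_]2222
M halts after 15 transitions.

15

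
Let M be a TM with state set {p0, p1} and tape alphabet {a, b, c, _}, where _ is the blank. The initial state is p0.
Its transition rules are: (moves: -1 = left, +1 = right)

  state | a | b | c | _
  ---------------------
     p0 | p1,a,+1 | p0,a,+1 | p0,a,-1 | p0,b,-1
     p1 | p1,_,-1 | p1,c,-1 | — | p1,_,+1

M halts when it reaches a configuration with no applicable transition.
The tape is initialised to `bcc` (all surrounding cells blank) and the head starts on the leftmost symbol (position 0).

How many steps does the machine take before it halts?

p0 | _[b]cc   read b → write a, move +1, go to p0
p0 | _a[c]c   read c → write a, move -1, go to p0
p0 | _[a]ac   read a → write a, move +1, go to p1
p1 | _a[a]c   read a → write _, move -1, go to p1
p1 | _[a]_c   read a → write _, move -1, go to p1
p1 | [_]__c   read _ → write _, move +1, go to p1
p1 | _[_]_c   read _ → write _, move +1, go to p1
p1 | __[_]c   read _ → write _, move +1, go to p1
p1 | ___[c]
M halts after 8 transitions.

8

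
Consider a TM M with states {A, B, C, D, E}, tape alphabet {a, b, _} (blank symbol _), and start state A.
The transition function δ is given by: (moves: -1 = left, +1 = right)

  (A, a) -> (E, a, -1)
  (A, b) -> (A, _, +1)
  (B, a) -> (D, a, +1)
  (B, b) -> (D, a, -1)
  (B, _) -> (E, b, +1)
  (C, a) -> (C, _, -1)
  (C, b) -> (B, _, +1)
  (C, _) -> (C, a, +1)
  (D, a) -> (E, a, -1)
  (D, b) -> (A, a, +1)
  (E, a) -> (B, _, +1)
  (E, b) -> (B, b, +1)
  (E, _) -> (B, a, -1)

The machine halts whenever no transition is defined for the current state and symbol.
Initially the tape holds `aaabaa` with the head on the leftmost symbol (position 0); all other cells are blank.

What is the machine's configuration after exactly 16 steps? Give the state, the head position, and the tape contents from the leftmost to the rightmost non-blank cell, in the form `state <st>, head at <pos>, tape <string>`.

A | __[a]aabaa   read a → write a, move -1, go to E
E | _[_]aaabaa   read _ → write a, move -1, go to B
B | [_]aaaabaa   read _ → write b, move +1, go to E
E | b[a]aaabaa   read a → write _, move +1, go to B
B | b_[a]aabaa   read a → write a, move +1, go to D
D | b_a[a]abaa   read a → write a, move -1, go to E
E | b_[a]aabaa   read a → write _, move +1, go to B
B | b__[a]abaa   read a → write a, move +1, go to D
D | b__a[a]baa   read a → write a, move -1, go to E
E | b__[a]abaa   read a → write _, move +1, go to B
B | b___[a]baa   read a → write a, move +1, go to D
D | b___a[b]aa   read b → write a, move +1, go to A
A | b___aa[a]a   read a → write a, move -1, go to E
E | b___a[a]aa   read a → write _, move +1, go to B
B | b___a_[a]a   read a → write a, move +1, go to D
D | b___a_a[a]   read a → write a, move -1, go to E
E | b___a_[a]a
After 16 steps: state E, head at 4, tape b___a_aa.

state E, head at 4, tape b___a_aa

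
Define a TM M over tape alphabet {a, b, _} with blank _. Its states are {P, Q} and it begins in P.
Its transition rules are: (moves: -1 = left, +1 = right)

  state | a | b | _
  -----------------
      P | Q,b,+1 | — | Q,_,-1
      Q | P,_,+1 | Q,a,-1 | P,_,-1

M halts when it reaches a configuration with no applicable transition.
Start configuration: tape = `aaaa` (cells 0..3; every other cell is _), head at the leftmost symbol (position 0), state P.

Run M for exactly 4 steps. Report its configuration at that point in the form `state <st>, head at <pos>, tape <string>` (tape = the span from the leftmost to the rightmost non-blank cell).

state=P head=0 tape=[a]aaa_   (P,a)→(Q,b,+1)
state=Q head=1 tape=b[a]aa_   (Q,a)→(P,_,+1)
state=P head=2 tape=b_[a]a_   (P,a)→(Q,b,+1)
state=Q head=3 tape=b_b[a]_   (Q,a)→(P,_,+1)
state=P head=4 tape=b_b_[_]
After 4 steps: state P, head at 4, tape b_b.

state P, head at 4, tape b_b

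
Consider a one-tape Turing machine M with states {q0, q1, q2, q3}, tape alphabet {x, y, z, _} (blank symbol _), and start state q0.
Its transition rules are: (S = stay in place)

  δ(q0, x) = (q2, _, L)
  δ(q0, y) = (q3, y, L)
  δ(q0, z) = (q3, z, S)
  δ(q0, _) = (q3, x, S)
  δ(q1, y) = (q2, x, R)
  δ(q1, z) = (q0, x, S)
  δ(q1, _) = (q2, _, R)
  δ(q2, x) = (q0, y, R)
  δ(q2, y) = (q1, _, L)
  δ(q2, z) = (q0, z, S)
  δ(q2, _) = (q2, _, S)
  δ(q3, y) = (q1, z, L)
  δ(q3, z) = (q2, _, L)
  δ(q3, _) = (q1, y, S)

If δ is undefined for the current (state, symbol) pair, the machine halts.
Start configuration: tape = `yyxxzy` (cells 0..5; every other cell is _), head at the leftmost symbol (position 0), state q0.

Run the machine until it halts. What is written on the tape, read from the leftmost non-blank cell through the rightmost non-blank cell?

q0 | _[y]yxxzy   read y → write y, move L, go to q3
q3 | [_]yyxxzy   read _ → write y, move S, go to q1
q1 | [y]yyxxzy   read y → write x, move R, go to q2
q2 | x[y]yxxzy   read y → write _, move L, go to q1
q1 | [x]_yxxzy
The non-blank tape span at halt is x_yxxzy.

x_yxxzy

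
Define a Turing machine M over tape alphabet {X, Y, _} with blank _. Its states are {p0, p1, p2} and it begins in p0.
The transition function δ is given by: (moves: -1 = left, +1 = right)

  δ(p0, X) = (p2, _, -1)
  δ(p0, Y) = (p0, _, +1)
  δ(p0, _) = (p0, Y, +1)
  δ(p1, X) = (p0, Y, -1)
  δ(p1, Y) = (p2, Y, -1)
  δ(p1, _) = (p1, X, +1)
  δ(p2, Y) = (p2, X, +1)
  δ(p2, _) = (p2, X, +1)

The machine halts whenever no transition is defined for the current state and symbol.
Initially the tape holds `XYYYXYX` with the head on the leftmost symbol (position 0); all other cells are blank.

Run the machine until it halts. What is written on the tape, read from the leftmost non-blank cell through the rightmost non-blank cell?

p0 | _[X]YYYXYX   read X → write _, move -1, go to p2
p2 | [_]_YYYXYX   read _ → write X, move +1, go to p2
p2 | X[_]YYYXYX   read _ → write X, move +1, go to p2
p2 | XX[Y]YYXYX   read Y → write X, move +1, go to p2
p2 | XXX[Y]YXYX   read Y → write X, move +1, go to p2
p2 | XXXX[Y]XYX   read Y → write X, move +1, go to p2
p2 | XXXXX[X]YX
The non-blank tape span at halt is XXXXXXYX.

XXXXXXYX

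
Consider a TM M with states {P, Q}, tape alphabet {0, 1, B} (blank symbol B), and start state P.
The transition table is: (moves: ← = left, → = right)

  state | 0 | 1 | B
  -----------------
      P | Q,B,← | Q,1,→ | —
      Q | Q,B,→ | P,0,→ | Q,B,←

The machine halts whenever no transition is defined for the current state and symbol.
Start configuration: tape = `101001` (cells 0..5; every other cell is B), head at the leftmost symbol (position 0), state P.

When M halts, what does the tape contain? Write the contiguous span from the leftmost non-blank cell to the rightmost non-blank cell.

P | [1]01001   read 1 → write 1, move →, go to Q
Q | 1[0]1001   read 0 → write B, move →, go to Q
Q | 1B[1]001   read 1 → write 0, move →, go to P
P | 1B0[0]01   read 0 → write B, move ←, go to Q
Q | 1B[0]B01   read 0 → write B, move →, go to Q
Q | 1BB[B]01   read B → write B, move ←, go to Q
Q | 1B[B]B01   read B → write B, move ←, go to Q
Q | 1[B]BB01   read B → write B, move ←, go to Q
Q | [1]BBB01   read 1 → write 0, move →, go to P
P | 0[B]BB01
The non-blank tape span at halt is 0BBB01.

0BBB01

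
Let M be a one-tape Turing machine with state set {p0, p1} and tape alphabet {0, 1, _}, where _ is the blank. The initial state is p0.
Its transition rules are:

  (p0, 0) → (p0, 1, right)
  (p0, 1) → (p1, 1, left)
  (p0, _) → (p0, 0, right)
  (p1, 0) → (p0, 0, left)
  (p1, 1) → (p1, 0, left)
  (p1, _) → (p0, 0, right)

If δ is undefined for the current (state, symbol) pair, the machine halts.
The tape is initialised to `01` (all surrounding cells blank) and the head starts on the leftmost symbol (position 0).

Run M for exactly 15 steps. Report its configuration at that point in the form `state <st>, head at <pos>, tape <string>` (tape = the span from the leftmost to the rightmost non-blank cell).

state=p0 head=0 tape=___[0]1   (p0,0)→(p0,1,right)
state=p0 head=1 tape=___1[1]   (p0,1)→(p1,1,left)
state=p1 head=0 tape=___[1]1   (p1,1)→(p1,0,left)
state=p1 head=-1 tape=__[_]01   (p1,_)→(p0,0,right)
state=p0 head=0 tape=__0[0]1   (p0,0)→(p0,1,right)
state=p0 head=1 tape=__01[1]   (p0,1)→(p1,1,left)
state=p1 head=0 tape=__0[1]1   (p1,1)→(p1,0,left)
state=p1 head=-1 tape=__[0]01   (p1,0)→(p0,0,left)
state=p0 head=-2 tape=_[_]001   (p0,_)→(p0,0,right)
state=p0 head=-1 tape=_0[0]01   (p0,0)→(p0,1,right)
state=p0 head=0 tape=_01[0]1   (p0,0)→(p0,1,right)
state=p0 head=1 tape=_011[1]   (p0,1)→(p1,1,left)
state=p1 head=0 tape=_01[1]1   (p1,1)→(p1,0,left)
state=p1 head=-1 tape=_0[1]01   (p1,1)→(p1,0,left)
state=p1 head=-2 tape=_[0]001   (p1,0)→(p0,0,left)
state=p0 head=-3 tape=[_]0001
After 15 steps: state p0, head at -3, tape 0001.

state p0, head at -3, tape 0001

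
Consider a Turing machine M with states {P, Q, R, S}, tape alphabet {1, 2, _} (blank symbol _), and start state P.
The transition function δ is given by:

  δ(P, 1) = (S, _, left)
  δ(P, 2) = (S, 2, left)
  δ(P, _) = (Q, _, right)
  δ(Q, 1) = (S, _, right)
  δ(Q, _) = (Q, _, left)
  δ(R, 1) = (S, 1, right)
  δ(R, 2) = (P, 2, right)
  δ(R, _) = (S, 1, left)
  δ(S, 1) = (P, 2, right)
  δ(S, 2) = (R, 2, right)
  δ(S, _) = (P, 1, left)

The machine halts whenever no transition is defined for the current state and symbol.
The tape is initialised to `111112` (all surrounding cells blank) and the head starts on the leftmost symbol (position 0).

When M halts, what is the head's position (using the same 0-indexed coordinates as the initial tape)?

7

state=P head=0 tape=__[1]11112____   (P,1)→(S,_,left)
state=S head=-1 tape=_[_]_11112____   (S,_)→(P,1,left)
state=P head=-2 tape=[_]1_11112____   (P,_)→(Q,_,right)
state=Q head=-1 tape=_[1]_11112____   (Q,1)→(S,_,right)
state=S head=0 tape=__[_]11112____   (S,_)→(P,1,left)
state=P head=-1 tape=_[_]111112____   (P,_)→(Q,_,right)
state=Q head=0 tape=__[1]11112____   (Q,1)→(S,_,right)
state=S head=1 tape=___[1]1112____   (S,1)→(P,2,right)
state=P head=2 tape=___2[1]112____   (P,1)→(S,_,left)
state=S head=1 tape=___[2]_112____   (S,2)→(R,2,right)
state=R head=2 tape=___2[_]112____   (R,_)→(S,1,left)
state=S head=1 tape=___[2]1112____   (S,2)→(R,2,right)
state=R head=2 tape=___2[1]112____   (R,1)→(S,1,right)
state=S head=3 tape=___21[1]12____   (S,1)→(P,2,right)
state=P head=4 tape=___212[1]2____   (P,1)→(S,_,left)
state=S head=3 tape=___21[2]_2____   (S,2)→(R,2,right)
state=R head=4 tape=___212[_]2____   (R,_)→(S,1,left)
state=S head=3 tape=___21[2]12____   (S,2)→(R,2,right)
state=R head=4 tape=___212[1]2____   (R,1)→(S,1,right)
state=S head=5 tape=___2121[2]____   (S,2)→(R,2,right)
state=R head=6 tape=___21212[_]___   (R,_)→(S,1,left)
state=S head=5 tape=___2121[2]1___   (S,2)→(R,2,right)
state=R head=6 tape=___21212[1]___   (R,1)→(S,1,right)
state=S head=7 tape=___212121[_]__   (S,_)→(P,1,left)
state=P head=6 tape=___21212[1]1__   (P,1)→(S,_,left)
state=S head=5 tape=___2121[2]_1__   (S,2)→(R,2,right)
state=R head=6 tape=___21212[_]1__   (R,_)→(S,1,left)
state=S head=5 tape=___2121[2]11__   (S,2)→(R,2,right)
state=R head=6 tape=___21212[1]1__   (R,1)→(S,1,right)
state=S head=7 tape=___212121[1]__   (S,1)→(P,2,right)
state=P head=8 tape=___2121212[_]_   (P,_)→(Q,_,right)
state=Q head=9 tape=___2121212_[_]   (Q,_)→(Q,_,left)
state=Q head=8 tape=___2121212[_]_   (Q,_)→(Q,_,left)
state=Q head=7 tape=___212121[2]__
At halt the head is at cell 7.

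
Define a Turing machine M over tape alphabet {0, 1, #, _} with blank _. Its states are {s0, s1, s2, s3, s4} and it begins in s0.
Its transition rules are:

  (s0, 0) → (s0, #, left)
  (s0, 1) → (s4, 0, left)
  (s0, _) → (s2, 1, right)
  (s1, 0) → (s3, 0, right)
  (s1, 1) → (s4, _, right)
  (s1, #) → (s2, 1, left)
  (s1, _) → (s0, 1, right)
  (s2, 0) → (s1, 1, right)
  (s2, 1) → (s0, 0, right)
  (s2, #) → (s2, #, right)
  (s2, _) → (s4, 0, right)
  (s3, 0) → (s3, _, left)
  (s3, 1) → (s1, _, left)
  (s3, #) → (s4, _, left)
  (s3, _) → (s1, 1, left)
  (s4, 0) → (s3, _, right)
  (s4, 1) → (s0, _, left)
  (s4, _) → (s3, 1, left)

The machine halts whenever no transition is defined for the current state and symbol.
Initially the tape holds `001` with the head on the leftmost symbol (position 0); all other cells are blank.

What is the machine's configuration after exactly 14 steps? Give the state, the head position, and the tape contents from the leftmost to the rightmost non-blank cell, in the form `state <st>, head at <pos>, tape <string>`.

state s4, head at 0, tape 1#0#

state=s0 head=0 tape=_[0]01_   (s0,0)→(s0,#,left)
state=s0 head=-1 tape=[_]#01_   (s0,_)→(s2,1,right)
state=s2 head=0 tape=1[#]01_   (s2,#)→(s2,#,right)
state=s2 head=1 tape=1#[0]1_   (s2,0)→(s1,1,right)
state=s1 head=2 tape=1#1[1]_   (s1,1)→(s4,_,right)
state=s4 head=3 tape=1#1_[_]   (s4,_)→(s3,1,left)
state=s3 head=2 tape=1#1[_]1   (s3,_)→(s1,1,left)
state=s1 head=1 tape=1#[1]11   (s1,1)→(s4,_,right)
state=s4 head=2 tape=1#_[1]1   (s4,1)→(s0,_,left)
state=s0 head=1 tape=1#[_]_1   (s0,_)→(s2,1,right)
state=s2 head=2 tape=1#1[_]1   (s2,_)→(s4,0,right)
state=s4 head=3 tape=1#10[1]   (s4,1)→(s0,_,left)
state=s0 head=2 tape=1#1[0]_   (s0,0)→(s0,#,left)
state=s0 head=1 tape=1#[1]#_   (s0,1)→(s4,0,left)
state=s4 head=0 tape=1[#]0#_
After 14 steps: state s4, head at 0, tape 1#0#.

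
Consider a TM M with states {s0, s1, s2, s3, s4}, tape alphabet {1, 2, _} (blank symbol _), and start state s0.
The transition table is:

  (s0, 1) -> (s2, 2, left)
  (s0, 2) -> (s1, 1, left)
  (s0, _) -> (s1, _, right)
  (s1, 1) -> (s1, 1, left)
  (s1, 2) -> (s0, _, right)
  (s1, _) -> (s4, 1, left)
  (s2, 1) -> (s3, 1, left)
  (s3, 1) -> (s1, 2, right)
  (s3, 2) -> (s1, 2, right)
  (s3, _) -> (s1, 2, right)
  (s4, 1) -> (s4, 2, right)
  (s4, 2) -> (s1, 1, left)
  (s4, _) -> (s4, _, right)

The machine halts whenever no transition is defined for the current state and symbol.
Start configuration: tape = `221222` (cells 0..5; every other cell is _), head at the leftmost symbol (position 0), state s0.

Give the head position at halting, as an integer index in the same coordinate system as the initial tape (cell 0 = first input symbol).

0

s0 | __[2]21222   read 2 → write 1, move left, go to s1
s1 | _[_]121222   read _ → write 1, move left, go to s4
s4 | [_]1121222   read _ → write _, move right, go to s4
s4 | _[1]121222   read 1 → write 2, move right, go to s4
s4 | _2[1]21222   read 1 → write 2, move right, go to s4
s4 | _22[2]1222   read 2 → write 1, move left, go to s1
s1 | _2[2]11222   read 2 → write _, move right, go to s0
s0 | _2_[1]1222   read 1 → write 2, move left, go to s2
s2 | _2[_]21222
At halt the head is at cell 0.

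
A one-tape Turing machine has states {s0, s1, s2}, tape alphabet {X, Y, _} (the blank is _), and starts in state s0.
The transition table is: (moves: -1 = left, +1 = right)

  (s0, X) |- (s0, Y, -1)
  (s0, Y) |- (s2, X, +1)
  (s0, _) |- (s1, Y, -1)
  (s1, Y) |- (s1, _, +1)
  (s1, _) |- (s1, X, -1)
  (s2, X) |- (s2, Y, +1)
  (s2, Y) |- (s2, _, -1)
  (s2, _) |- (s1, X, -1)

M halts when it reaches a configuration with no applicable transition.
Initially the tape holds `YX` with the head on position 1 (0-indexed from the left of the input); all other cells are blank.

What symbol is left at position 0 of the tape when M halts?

_

s0 | Y[X]   read X → write Y, move -1, go to s0
s0 | [Y]Y   read Y → write X, move +1, go to s2
s2 | X[Y]   read Y → write _, move -1, go to s2
s2 | [X]_   read X → write Y, move +1, go to s2
s2 | Y[_]   read _ → write X, move -1, go to s1
s1 | [Y]X   read Y → write _, move +1, go to s1
s1 | _[X]
Cell 0 holds _ when M halts.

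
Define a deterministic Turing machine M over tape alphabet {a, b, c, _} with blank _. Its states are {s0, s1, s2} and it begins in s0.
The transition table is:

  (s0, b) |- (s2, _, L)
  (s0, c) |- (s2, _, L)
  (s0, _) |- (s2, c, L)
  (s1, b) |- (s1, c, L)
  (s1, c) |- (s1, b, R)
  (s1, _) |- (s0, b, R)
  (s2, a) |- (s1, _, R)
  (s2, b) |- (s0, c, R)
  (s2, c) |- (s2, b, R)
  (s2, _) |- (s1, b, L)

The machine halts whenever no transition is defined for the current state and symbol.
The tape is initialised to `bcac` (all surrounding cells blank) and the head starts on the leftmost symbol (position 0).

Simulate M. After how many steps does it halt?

36

s0 | ____[b]cac   read b → write _, move L, go to s2
s2 | ___[_]_cac   read _ → write b, move L, go to s1
s1 | __[_]b_cac   read _ → write b, move R, go to s0
s0 | __b[b]_cac   read b → write _, move L, go to s2
s2 | __[b]__cac   read b → write c, move R, go to s0
s0 | __c[_]_cac   read _ → write c, move L, go to s2
s2 | __[c]c_cac   read c → write b, move R, go to s2
s2 | __b[c]_cac   read c → write b, move R, go to s2
s2 | __bb[_]cac   read _ → write b, move L, go to s1
s1 | __b[b]bcac   read b → write c, move L, go to s1
s1 | __[b]cbcac   read b → write c, move L, go to s1
s1 | _[_]ccbcac   read _ → write b, move R, go to s0
s0 | _b[c]cbcac   read c → write _, move L, go to s2
s2 | _[b]_cbcac   read b → write c, move R, go to s0
s0 | _c[_]cbcac   read _ → write c, move L, go to s2
s2 | _[c]ccbcac   read c → write b, move R, go to s2
s2 | _b[c]cbcac   read c → write b, move R, go to s2
s2 | _bb[c]bcac   read c → write b, move R, go to s2
s2 | _bbb[b]cac   read b → write c, move R, go to s0
s0 | _bbbc[c]ac   read c → write _, move L, go to s2
s2 | _bbb[c]_ac   read c → write b, move R, go to s2
s2 | _bbbb[_]ac   read _ → write b, move L, go to s1
s1 | _bbb[b]bac   read b → write c, move L, go to s1
s1 | _bb[b]cbac   read b → write c, move L, go to s1
s1 | _b[b]ccbac   read b → write c, move L, go to s1
s1 | _[b]cccbac   read b → write c, move L, go to s1
s1 | [_]ccccbac   read _ → write b, move R, go to s0
s0 | b[c]cccbac   read c → write _, move L, go to s2
s2 | [b]_cccbac   read b → write c, move R, go to s0
s0 | c[_]cccbac   read _ → write c, move L, go to s2
s2 | [c]ccccbac   read c → write b, move R, go to s2
s2 | b[c]cccbac   read c → write b, move R, go to s2
s2 | bb[c]ccbac   read c → write b, move R, go to s2
s2 | bbb[c]cbac   read c → write b, move R, go to s2
s2 | bbbb[c]bac   read c → write b, move R, go to s2
s2 | bbbbb[b]ac   read b → write c, move R, go to s0
s0 | bbbbbc[a]c
M halts after 36 transitions.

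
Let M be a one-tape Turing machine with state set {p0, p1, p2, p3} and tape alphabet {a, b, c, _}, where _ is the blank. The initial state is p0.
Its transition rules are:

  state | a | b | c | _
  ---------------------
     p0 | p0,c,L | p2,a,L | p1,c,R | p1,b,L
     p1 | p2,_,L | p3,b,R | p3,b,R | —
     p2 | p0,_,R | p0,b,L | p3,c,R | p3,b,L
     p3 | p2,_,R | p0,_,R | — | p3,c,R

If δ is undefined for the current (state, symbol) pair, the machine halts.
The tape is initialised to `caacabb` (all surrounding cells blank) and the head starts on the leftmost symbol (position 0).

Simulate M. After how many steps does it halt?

28

state=p0 head=0 tape=[c]aacabb_   (p0,c)→(p1,c,R)
state=p1 head=1 tape=c[a]acabb_   (p1,a)→(p2,_,L)
state=p2 head=0 tape=[c]_acabb_   (p2,c)→(p3,c,R)
state=p3 head=1 tape=c[_]acabb_   (p3,_)→(p3,c,R)
state=p3 head=2 tape=cc[a]cabb_   (p3,a)→(p2,_,R)
state=p2 head=3 tape=cc_[c]abb_   (p2,c)→(p3,c,R)
state=p3 head=4 tape=cc_c[a]bb_   (p3,a)→(p2,_,R)
state=p2 head=5 tape=cc_c_[b]b_   (p2,b)→(p0,b,L)
state=p0 head=4 tape=cc_c[_]bb_   (p0,_)→(p1,b,L)
state=p1 head=3 tape=cc_[c]bbb_   (p1,c)→(p3,b,R)
state=p3 head=4 tape=cc_b[b]bb_   (p3,b)→(p0,_,R)
state=p0 head=5 tape=cc_b_[b]b_   (p0,b)→(p2,a,L)
state=p2 head=4 tape=cc_b[_]ab_   (p2,_)→(p3,b,L)
state=p3 head=3 tape=cc_[b]bab_   (p3,b)→(p0,_,R)
state=p0 head=4 tape=cc__[b]ab_   (p0,b)→(p2,a,L)
state=p2 head=3 tape=cc_[_]aab_   (p2,_)→(p3,b,L)
state=p3 head=2 tape=cc[_]baab_   (p3,_)→(p3,c,R)
state=p3 head=3 tape=ccc[b]aab_   (p3,b)→(p0,_,R)
state=p0 head=4 tape=ccc_[a]ab_   (p0,a)→(p0,c,L)
state=p0 head=3 tape=ccc[_]cab_   (p0,_)→(p1,b,L)
state=p1 head=2 tape=cc[c]bcab_   (p1,c)→(p3,b,R)
state=p3 head=3 tape=ccb[b]cab_   (p3,b)→(p0,_,R)
state=p0 head=4 tape=ccb_[c]ab_   (p0,c)→(p1,c,R)
state=p1 head=5 tape=ccb_c[a]b_   (p1,a)→(p2,_,L)
state=p2 head=4 tape=ccb_[c]_b_   (p2,c)→(p3,c,R)
state=p3 head=5 tape=ccb_c[_]b_   (p3,_)→(p3,c,R)
state=p3 head=6 tape=ccb_cc[b]_   (p3,b)→(p0,_,R)
state=p0 head=7 tape=ccb_cc_[_]   (p0,_)→(p1,b,L)
state=p1 head=6 tape=ccb_cc[_]b
M halts after 28 transitions.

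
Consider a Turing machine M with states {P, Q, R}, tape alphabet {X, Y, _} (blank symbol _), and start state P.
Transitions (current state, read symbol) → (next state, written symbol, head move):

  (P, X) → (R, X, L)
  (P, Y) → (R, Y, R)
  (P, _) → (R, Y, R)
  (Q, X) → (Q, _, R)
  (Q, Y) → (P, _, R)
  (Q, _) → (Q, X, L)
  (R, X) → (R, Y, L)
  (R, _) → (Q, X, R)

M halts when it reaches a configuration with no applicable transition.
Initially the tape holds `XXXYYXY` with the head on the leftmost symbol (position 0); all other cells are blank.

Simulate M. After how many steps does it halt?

state=P head=0 tape=_[X]XXYYXY   (P,X)→(R,X,L)
state=R head=-1 tape=[_]XXXYYXY   (R,_)→(Q,X,R)
state=Q head=0 tape=X[X]XXYYXY   (Q,X)→(Q,_,R)
state=Q head=1 tape=X_[X]XYYXY   (Q,X)→(Q,_,R)
state=Q head=2 tape=X__[X]YYXY   (Q,X)→(Q,_,R)
state=Q head=3 tape=X___[Y]YXY   (Q,Y)→(P,_,R)
state=P head=4 tape=X____[Y]XY   (P,Y)→(R,Y,R)
state=R head=5 tape=X____Y[X]Y   (R,X)→(R,Y,L)
state=R head=4 tape=X____[Y]YY
M halts after 8 transitions.

8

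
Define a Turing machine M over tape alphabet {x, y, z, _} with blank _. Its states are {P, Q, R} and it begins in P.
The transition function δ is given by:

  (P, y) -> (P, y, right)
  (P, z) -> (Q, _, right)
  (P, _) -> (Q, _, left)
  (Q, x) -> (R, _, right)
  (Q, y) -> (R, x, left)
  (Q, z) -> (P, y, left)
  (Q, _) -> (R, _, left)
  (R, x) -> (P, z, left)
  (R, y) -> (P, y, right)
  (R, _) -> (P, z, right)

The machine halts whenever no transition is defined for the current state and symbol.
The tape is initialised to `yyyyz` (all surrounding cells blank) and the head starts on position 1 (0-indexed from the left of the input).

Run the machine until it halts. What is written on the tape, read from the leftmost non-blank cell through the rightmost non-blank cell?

P | y[y]yyz_   read y → write y, move right, go to P
P | yy[y]yz_   read y → write y, move right, go to P
P | yyy[y]z_   read y → write y, move right, go to P
P | yyyy[z]_   read z → write _, move right, go to Q
Q | yyyy_[_]   read _ → write _, move left, go to R
R | yyyy[_]_   read _ → write z, move right, go to P
P | yyyyz[_]   read _ → write _, move left, go to Q
Q | yyyy[z]_   read z → write y, move left, go to P
P | yyy[y]y_   read y → write y, move right, go to P
P | yyyy[y]_   read y → write y, move right, go to P
P | yyyyy[_]   read _ → write _, move left, go to Q
Q | yyyy[y]_   read y → write x, move left, go to R
R | yyy[y]x_   read y → write y, move right, go to P
P | yyyy[x]_
The non-blank tape span at halt is yyyyx.

yyyyx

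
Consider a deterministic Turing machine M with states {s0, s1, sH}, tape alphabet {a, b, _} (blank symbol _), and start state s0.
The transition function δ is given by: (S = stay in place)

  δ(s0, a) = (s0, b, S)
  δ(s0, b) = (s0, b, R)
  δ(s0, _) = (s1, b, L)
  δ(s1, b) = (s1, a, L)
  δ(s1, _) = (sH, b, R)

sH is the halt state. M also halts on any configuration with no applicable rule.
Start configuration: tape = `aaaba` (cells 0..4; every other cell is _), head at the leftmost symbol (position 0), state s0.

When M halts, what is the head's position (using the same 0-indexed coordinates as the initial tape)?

0

state=s0 head=0 tape=_[a]aaba_   (s0,a)→(s0,b,S)
state=s0 head=0 tape=_[b]aaba_   (s0,b)→(s0,b,R)
state=s0 head=1 tape=_b[a]aba_   (s0,a)→(s0,b,S)
state=s0 head=1 tape=_b[b]aba_   (s0,b)→(s0,b,R)
state=s0 head=2 tape=_bb[a]ba_   (s0,a)→(s0,b,S)
state=s0 head=2 tape=_bb[b]ba_   (s0,b)→(s0,b,R)
state=s0 head=3 tape=_bbb[b]a_   (s0,b)→(s0,b,R)
state=s0 head=4 tape=_bbbb[a]_   (s0,a)→(s0,b,S)
state=s0 head=4 tape=_bbbb[b]_   (s0,b)→(s0,b,R)
state=s0 head=5 tape=_bbbbb[_]   (s0,_)→(s1,b,L)
state=s1 head=4 tape=_bbbb[b]b   (s1,b)→(s1,a,L)
state=s1 head=3 tape=_bbb[b]ab   (s1,b)→(s1,a,L)
state=s1 head=2 tape=_bb[b]aab   (s1,b)→(s1,a,L)
state=s1 head=1 tape=_b[b]aaab   (s1,b)→(s1,a,L)
state=s1 head=0 tape=_[b]aaaab   (s1,b)→(s1,a,L)
state=s1 head=-1 tape=[_]aaaaab   (s1,_)→(sH,b,R)
state=sH head=0 tape=b[a]aaaab
At halt the head is at cell 0.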